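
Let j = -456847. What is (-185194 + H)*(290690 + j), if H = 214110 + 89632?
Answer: -19697580036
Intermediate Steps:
H = 303742
(-185194 + H)*(290690 + j) = (-185194 + 303742)*(290690 - 456847) = 118548*(-166157) = -19697580036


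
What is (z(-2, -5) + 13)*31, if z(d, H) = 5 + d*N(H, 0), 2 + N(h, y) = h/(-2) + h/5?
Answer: 589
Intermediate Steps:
N(h, y) = -2 - 3*h/10 (N(h, y) = -2 + (h/(-2) + h/5) = -2 + (h*(-½) + h*(⅕)) = -2 + (-h/2 + h/5) = -2 - 3*h/10)
z(d, H) = 5 + d*(-2 - 3*H/10)
(z(-2, -5) + 13)*31 = ((5 - ⅒*(-2)*(20 + 3*(-5))) + 13)*31 = ((5 - ⅒*(-2)*(20 - 15)) + 13)*31 = ((5 - ⅒*(-2)*5) + 13)*31 = ((5 + 1) + 13)*31 = (6 + 13)*31 = 19*31 = 589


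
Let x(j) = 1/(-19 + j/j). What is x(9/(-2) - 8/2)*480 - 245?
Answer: -815/3 ≈ -271.67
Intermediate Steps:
x(j) = -1/18 (x(j) = 1/(-19 + 1) = 1/(-18) = -1/18)
x(9/(-2) - 8/2)*480 - 245 = -1/18*480 - 245 = -80/3 - 245 = -815/3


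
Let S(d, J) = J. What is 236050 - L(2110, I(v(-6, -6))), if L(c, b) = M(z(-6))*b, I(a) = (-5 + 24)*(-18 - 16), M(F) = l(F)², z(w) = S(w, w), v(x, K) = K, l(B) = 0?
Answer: 236050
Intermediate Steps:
z(w) = w
M(F) = 0 (M(F) = 0² = 0)
I(a) = -646 (I(a) = 19*(-34) = -646)
L(c, b) = 0 (L(c, b) = 0*b = 0)
236050 - L(2110, I(v(-6, -6))) = 236050 - 1*0 = 236050 + 0 = 236050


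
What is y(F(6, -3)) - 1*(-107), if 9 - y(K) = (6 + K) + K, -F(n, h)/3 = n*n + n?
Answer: 362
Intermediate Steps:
F(n, h) = -3*n - 3*n**2 (F(n, h) = -3*(n*n + n) = -3*(n**2 + n) = -3*(n + n**2) = -3*n - 3*n**2)
y(K) = 3 - 2*K (y(K) = 9 - ((6 + K) + K) = 9 - (6 + 2*K) = 9 + (-6 - 2*K) = 3 - 2*K)
y(F(6, -3)) - 1*(-107) = (3 - (-6)*6*(1 + 6)) - 1*(-107) = (3 - (-6)*6*7) + 107 = (3 - 2*(-126)) + 107 = (3 + 252) + 107 = 255 + 107 = 362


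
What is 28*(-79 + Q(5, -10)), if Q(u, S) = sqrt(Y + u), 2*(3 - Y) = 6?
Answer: -2212 + 28*sqrt(5) ≈ -2149.4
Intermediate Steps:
Y = 0 (Y = 3 - 1/2*6 = 3 - 3 = 0)
Q(u, S) = sqrt(u) (Q(u, S) = sqrt(0 + u) = sqrt(u))
28*(-79 + Q(5, -10)) = 28*(-79 + sqrt(5)) = -2212 + 28*sqrt(5)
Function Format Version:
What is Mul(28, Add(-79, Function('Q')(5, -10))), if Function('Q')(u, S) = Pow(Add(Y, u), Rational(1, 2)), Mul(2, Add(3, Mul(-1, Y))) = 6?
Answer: Add(-2212, Mul(28, Pow(5, Rational(1, 2)))) ≈ -2149.4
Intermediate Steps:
Y = 0 (Y = Add(3, Mul(Rational(-1, 2), 6)) = Add(3, -3) = 0)
Function('Q')(u, S) = Pow(u, Rational(1, 2)) (Function('Q')(u, S) = Pow(Add(0, u), Rational(1, 2)) = Pow(u, Rational(1, 2)))
Mul(28, Add(-79, Function('Q')(5, -10))) = Mul(28, Add(-79, Pow(5, Rational(1, 2)))) = Add(-2212, Mul(28, Pow(5, Rational(1, 2))))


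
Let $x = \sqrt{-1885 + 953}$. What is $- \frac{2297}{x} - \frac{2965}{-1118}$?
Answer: $\frac{2965}{1118} + \frac{2297 i \sqrt{233}}{466} \approx 2.6521 + 75.241 i$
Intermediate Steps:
$x = 2 i \sqrt{233}$ ($x = \sqrt{-932} = 2 i \sqrt{233} \approx 30.529 i$)
$- \frac{2297}{x} - \frac{2965}{-1118} = - \frac{2297}{2 i \sqrt{233}} - \frac{2965}{-1118} = - 2297 \left(- \frac{i \sqrt{233}}{466}\right) - - \frac{2965}{1118} = \frac{2297 i \sqrt{233}}{466} + \frac{2965}{1118} = \frac{2965}{1118} + \frac{2297 i \sqrt{233}}{466}$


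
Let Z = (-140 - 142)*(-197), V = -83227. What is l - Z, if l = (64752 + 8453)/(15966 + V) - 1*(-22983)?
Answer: -2190831236/67261 ≈ -32572.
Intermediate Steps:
l = 1545786358/67261 (l = (64752 + 8453)/(15966 - 83227) - 1*(-22983) = 73205/(-67261) + 22983 = 73205*(-1/67261) + 22983 = -73205/67261 + 22983 = 1545786358/67261 ≈ 22982.)
Z = 55554 (Z = -282*(-197) = 55554)
l - Z = 1545786358/67261 - 1*55554 = 1545786358/67261 - 55554 = -2190831236/67261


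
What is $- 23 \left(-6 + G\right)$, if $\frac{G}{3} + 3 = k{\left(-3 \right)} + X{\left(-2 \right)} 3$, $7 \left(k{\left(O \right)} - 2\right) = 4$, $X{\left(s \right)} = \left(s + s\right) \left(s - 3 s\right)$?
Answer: $\frac{24357}{7} \approx 3479.6$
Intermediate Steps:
$X{\left(s \right)} = - 4 s^{2}$ ($X{\left(s \right)} = 2 s \left(- 2 s\right) = - 4 s^{2}$)
$k{\left(O \right)} = \frac{18}{7}$ ($k{\left(O \right)} = 2 + \frac{1}{7} \cdot 4 = 2 + \frac{4}{7} = \frac{18}{7}$)
$G = - \frac{1017}{7}$ ($G = -9 + 3 \left(\frac{18}{7} + - 4 \left(-2\right)^{2} \cdot 3\right) = -9 + 3 \left(\frac{18}{7} + \left(-4\right) 4 \cdot 3\right) = -9 + 3 \left(\frac{18}{7} - 48\right) = -9 + 3 \left(- \frac{318}{7}\right) = -9 - \frac{954}{7} = - \frac{1017}{7} \approx -145.29$)
$- 23 \left(-6 + G\right) = - 23 \left(-6 - \frac{1017}{7}\right) = \left(-23\right) \left(- \frac{1059}{7}\right) = \frac{24357}{7}$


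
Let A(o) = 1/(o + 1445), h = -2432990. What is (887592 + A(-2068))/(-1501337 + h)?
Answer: -552969815/2451085721 ≈ -0.22560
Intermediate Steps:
A(o) = 1/(1445 + o)
(887592 + A(-2068))/(-1501337 + h) = (887592 + 1/(1445 - 2068))/(-1501337 - 2432990) = (887592 + 1/(-623))/(-3934327) = (887592 - 1/623)*(-1/3934327) = (552969815/623)*(-1/3934327) = -552969815/2451085721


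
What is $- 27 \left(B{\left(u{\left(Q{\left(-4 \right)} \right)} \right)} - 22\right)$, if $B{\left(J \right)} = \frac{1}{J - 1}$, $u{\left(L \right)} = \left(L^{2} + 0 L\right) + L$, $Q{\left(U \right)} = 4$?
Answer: $\frac{11259}{19} \approx 592.58$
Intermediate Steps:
$u{\left(L \right)} = L + L^{2}$ ($u{\left(L \right)} = \left(L^{2} + 0\right) + L = L^{2} + L = L + L^{2}$)
$B{\left(J \right)} = \frac{1}{-1 + J}$
$- 27 \left(B{\left(u{\left(Q{\left(-4 \right)} \right)} \right)} - 22\right) = - 27 \left(\frac{1}{-1 + 4 \left(1 + 4\right)} - 22\right) = - 27 \left(\frac{1}{-1 + 4 \cdot 5} - 22\right) = - 27 \left(\frac{1}{-1 + 20} - 22\right) = - 27 \left(\frac{1}{19} - 22\right) = \left(-27\right) \left(- \frac{417}{19}\right) = \frac{11259}{19}$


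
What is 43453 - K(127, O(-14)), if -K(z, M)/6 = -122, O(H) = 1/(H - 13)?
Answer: 42721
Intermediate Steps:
O(H) = 1/(-13 + H)
K(z, M) = 732 (K(z, M) = -6*(-122) = 732)
43453 - K(127, O(-14)) = 43453 - 1*732 = 43453 - 732 = 42721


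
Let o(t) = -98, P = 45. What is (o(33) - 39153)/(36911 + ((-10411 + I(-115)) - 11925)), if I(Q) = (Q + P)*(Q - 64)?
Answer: -39251/27105 ≈ -1.4481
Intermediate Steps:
I(Q) = (-64 + Q)*(45 + Q) (I(Q) = (Q + 45)*(Q - 64) = (45 + Q)*(-64 + Q) = (-64 + Q)*(45 + Q))
(o(33) - 39153)/(36911 + ((-10411 + I(-115)) - 11925)) = (-98 - 39153)/(36911 + ((-10411 + (-2880 + (-115)² - 19*(-115))) - 11925)) = -39251/(36911 + ((-10411 + (-2880 + 13225 + 2185)) - 11925)) = -39251/(36911 + ((-10411 + 12530) - 11925)) = -39251/(36911 + (2119 - 11925)) = -39251/(36911 - 9806) = -39251/27105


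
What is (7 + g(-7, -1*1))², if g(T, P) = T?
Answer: 0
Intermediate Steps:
(7 + g(-7, -1*1))² = (7 - 7)² = 0² = 0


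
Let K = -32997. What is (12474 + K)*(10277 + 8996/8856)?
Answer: -155670560207/738 ≈ -2.1094e+8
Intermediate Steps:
(12474 + K)*(10277 + 8996/8856) = (12474 - 32997)*(10277 + 8996/8856) = -20523*(10277 + 8996*(1/8856)) = -20523*(10277 + 2249/2214) = -20523*22755527/2214 = -155670560207/738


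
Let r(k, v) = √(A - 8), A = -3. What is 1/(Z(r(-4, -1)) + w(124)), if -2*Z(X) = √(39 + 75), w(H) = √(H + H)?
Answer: -2/(√114 - 4*√62) ≈ 0.096066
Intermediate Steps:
r(k, v) = I*√11 (r(k, v) = √(-3 - 8) = √(-11) = I*√11)
w(H) = √2*√H (w(H) = √(2*H) = √2*√H)
Z(X) = -√114/2 (Z(X) = -√(39 + 75)/2 = -√114/2)
1/(Z(r(-4, -1)) + w(124)) = 1/(-√114/2 + √2*√124) = 1/(-√114/2 + √2*(2*√31)) = 1/(-√114/2 + 2*√62) = 1/(2*√62 - √114/2)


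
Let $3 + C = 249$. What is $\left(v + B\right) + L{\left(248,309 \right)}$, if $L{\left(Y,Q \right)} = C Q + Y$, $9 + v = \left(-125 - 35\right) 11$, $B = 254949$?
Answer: $329442$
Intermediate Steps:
$C = 246$ ($C = -3 + 249 = 246$)
$v = -1769$ ($v = -9 + \left(-125 - 35\right) 11 = -9 - 1760 = -1769$)
$L{\left(Y,Q \right)} = Y + 246 Q$ ($L{\left(Y,Q \right)} = 246 Q + Y = Y + 246 Q$)
$\left(v + B\right) + L{\left(248,309 \right)} = \left(-1769 + 254949\right) + \left(248 + 246 \cdot 309\right) = 253180 + \left(248 + 76014\right) = 253180 + 76262 = 329442$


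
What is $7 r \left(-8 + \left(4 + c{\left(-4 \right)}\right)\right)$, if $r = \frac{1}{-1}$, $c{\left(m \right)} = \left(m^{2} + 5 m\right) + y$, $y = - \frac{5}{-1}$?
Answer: $21$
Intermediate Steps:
$y = 5$ ($y = \left(-5\right) \left(-1\right) = 5$)
$c{\left(m \right)} = 5 + m^{2} + 5 m$ ($c{\left(m \right)} = \left(m^{2} + 5 m\right) + 5 = 5 + m^{2} + 5 m$)
$r = -1$
$7 r \left(-8 + \left(4 + c{\left(-4 \right)}\right)\right) = 7 \left(-1\right) \left(-8 + \left(4 + \left(5 + \left(-4\right)^{2} + 5 \left(-4\right)\right)\right)\right) = - 7 \left(-8 + \left(4 + \left(5 + 16 - 20\right)\right)\right) = - 7 \left(-8 + \left(4 + 1\right)\right) = - 7 \left(-8 + 5\right) = \left(-7\right) \left(-3\right) = 21$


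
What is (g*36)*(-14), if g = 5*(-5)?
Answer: 12600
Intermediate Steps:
g = -25
(g*36)*(-14) = -25*36*(-14) = -900*(-14) = 12600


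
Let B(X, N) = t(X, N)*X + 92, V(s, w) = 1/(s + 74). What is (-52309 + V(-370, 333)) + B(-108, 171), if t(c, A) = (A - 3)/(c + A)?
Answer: -15541481/296 ≈ -52505.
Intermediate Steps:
V(s, w) = 1/(74 + s)
t(c, A) = (-3 + A)/(A + c)
B(X, N) = 92 + X*(-3 + N)/(N + X) (B(X, N) = ((-3 + N)/(N + X))*X + 92 = X*(-3 + N)/(N + X) + 92 = 92 + X*(-3 + N)/(N + X))
(-52309 + V(-370, 333)) + B(-108, 171) = (-52309 + 1/(74 - 370)) + (89*(-108) + 92*171 + 171*(-108))/(171 - 108) = (-52309 + 1/(-296)) + (-9612 + 15732 - 18468)/63 = (-52309 - 1/296) + (1/63)*(-12348) = -15483465/296 - 196 = -15541481/296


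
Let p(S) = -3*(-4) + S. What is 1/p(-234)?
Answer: -1/222 ≈ -0.0045045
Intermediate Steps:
p(S) = 12 + S
1/p(-234) = 1/(12 - 234) = 1/(-222) = -1/222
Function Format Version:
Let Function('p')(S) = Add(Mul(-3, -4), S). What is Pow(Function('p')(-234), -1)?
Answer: Rational(-1, 222) ≈ -0.0045045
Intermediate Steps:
Function('p')(S) = Add(12, S)
Pow(Function('p')(-234), -1) = Pow(Add(12, -234), -1) = Pow(-222, -1) = Rational(-1, 222)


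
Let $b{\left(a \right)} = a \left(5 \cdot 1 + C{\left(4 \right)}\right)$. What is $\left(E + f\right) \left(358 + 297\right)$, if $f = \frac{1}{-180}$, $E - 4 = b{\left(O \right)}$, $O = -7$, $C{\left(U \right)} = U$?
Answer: $- \frac{1391351}{36} \approx -38649.0$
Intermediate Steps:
$b{\left(a \right)} = 9 a$ ($b{\left(a \right)} = a \left(5 \cdot 1 + 4\right) = a \left(5 + 4\right) = a 9 = 9 a$)
$E = -59$ ($E = 4 + 9 \left(-7\right) = 4 - 63 = -59$)
$f = - \frac{1}{180} \approx -0.0055556$
$\left(E + f\right) \left(358 + 297\right) = \left(-59 - \frac{1}{180}\right) \left(358 + 297\right) = \left(- \frac{10621}{180}\right) 655 = - \frac{1391351}{36}$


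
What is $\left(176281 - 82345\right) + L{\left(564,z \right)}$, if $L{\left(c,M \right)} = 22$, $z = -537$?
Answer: $93958$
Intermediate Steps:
$\left(176281 - 82345\right) + L{\left(564,z \right)} = \left(176281 - 82345\right) + 22 = 93936 + 22 = 93958$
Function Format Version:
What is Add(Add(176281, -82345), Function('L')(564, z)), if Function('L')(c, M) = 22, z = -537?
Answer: 93958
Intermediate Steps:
Add(Add(176281, -82345), Function('L')(564, z)) = Add(Add(176281, -82345), 22) = Add(93936, 22) = 93958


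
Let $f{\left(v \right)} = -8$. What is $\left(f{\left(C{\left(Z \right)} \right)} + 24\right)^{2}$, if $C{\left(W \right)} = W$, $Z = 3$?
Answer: $256$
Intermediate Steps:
$\left(f{\left(C{\left(Z \right)} \right)} + 24\right)^{2} = \left(-8 + 24\right)^{2} = 16^{2} = 256$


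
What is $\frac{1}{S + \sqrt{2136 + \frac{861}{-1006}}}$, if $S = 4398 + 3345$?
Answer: $\frac{2596486}{20103875113} - \frac{\sqrt{2160842730}}{60311625339} \approx 0.00012838$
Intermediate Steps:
$S = 7743$
$\frac{1}{S + \sqrt{2136 + \frac{861}{-1006}}} = \frac{1}{7743 + \sqrt{2136 + \frac{861}{-1006}}} = \frac{1}{7743 + \sqrt{2136 + 861 \left(- \frac{1}{1006}\right)}} = \frac{1}{7743 + \sqrt{2136 - \frac{861}{1006}}} = \frac{1}{7743 + \sqrt{\frac{2147955}{1006}}} = \frac{1}{7743 + \frac{\sqrt{2160842730}}{1006}}$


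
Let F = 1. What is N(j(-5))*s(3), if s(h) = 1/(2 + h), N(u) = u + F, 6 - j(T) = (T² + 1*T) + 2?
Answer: -3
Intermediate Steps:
j(T) = 4 - T - T² (j(T) = 6 - ((T² + 1*T) + 2) = 6 - ((T² + T) + 2) = 6 - ((T + T²) + 2) = 6 - (2 + T + T²) = 6 + (-2 - T - T²) = 4 - T - T²)
N(u) = 1 + u (N(u) = u + 1 = 1 + u)
N(j(-5))*s(3) = (1 + (4 - 1*(-5) - 1*(-5)²))/(2 + 3) = (1 + (4 + 5 - 1*25))/5 = (1 + (4 + 5 - 25))*(⅕) = (1 - 16)*(⅕) = -15*⅕ = -3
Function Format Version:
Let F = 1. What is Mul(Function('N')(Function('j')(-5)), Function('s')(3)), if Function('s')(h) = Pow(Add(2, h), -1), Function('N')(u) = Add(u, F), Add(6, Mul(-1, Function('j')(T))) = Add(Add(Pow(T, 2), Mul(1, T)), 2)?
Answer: -3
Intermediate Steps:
Function('j')(T) = Add(4, Mul(-1, T), Mul(-1, Pow(T, 2))) (Function('j')(T) = Add(6, Mul(-1, Add(Add(Pow(T, 2), Mul(1, T)), 2))) = Add(6, Mul(-1, Add(Add(Pow(T, 2), T), 2))) = Add(6, Mul(-1, Add(Add(T, Pow(T, 2)), 2))) = Add(6, Mul(-1, Add(2, T, Pow(T, 2)))) = Add(6, Add(-2, Mul(-1, T), Mul(-1, Pow(T, 2)))) = Add(4, Mul(-1, T), Mul(-1, Pow(T, 2))))
Function('N')(u) = Add(1, u) (Function('N')(u) = Add(u, 1) = Add(1, u))
Mul(Function('N')(Function('j')(-5)), Function('s')(3)) = Mul(Add(1, Add(4, Mul(-1, -5), Mul(-1, Pow(-5, 2)))), Pow(Add(2, 3), -1)) = Mul(Add(1, Add(4, 5, Mul(-1, 25))), Pow(5, -1)) = Mul(Add(1, Add(4, 5, -25)), Rational(1, 5)) = Mul(Add(1, -16), Rational(1, 5)) = Mul(-15, Rational(1, 5)) = -3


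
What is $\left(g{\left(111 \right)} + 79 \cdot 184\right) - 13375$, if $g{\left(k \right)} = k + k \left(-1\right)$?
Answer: $1161$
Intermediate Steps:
$g{\left(k \right)} = 0$ ($g{\left(k \right)} = k - k = 0$)
$\left(g{\left(111 \right)} + 79 \cdot 184\right) - 13375 = \left(0 + 79 \cdot 184\right) - 13375 = \left(0 + 14536\right) - 13375 = 14536 - 13375 = 1161$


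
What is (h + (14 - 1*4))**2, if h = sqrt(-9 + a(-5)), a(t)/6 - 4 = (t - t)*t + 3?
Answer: (10 + sqrt(33))**2 ≈ 247.89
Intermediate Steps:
a(t) = 42 (a(t) = 24 + 6*((t - t)*t + 3) = 24 + 6*(0*t + 3) = 24 + 6*(0 + 3) = 24 + 6*3 = 24 + 18 = 42)
h = sqrt(33) (h = sqrt(-9 + 42) = sqrt(33) ≈ 5.7446)
(h + (14 - 1*4))**2 = (sqrt(33) + (14 - 1*4))**2 = (sqrt(33) + (14 - 4))**2 = (sqrt(33) + 10)**2 = (10 + sqrt(33))**2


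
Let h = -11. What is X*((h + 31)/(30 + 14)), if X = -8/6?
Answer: -20/33 ≈ -0.60606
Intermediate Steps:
X = -4/3 (X = -8*⅙ = -4/3 ≈ -1.3333)
X*((h + 31)/(30 + 14)) = -4*(-11 + 31)/(3*(30 + 14)) = -80/(3*44) = -4/3*5/11 = -20/33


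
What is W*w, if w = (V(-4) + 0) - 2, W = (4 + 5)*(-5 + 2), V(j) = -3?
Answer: 135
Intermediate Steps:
W = -27 (W = 9*(-3) = -27)
w = -5 (w = (-3 + 0) - 2 = -3 - 2 = -5)
W*w = -27*(-5) = 135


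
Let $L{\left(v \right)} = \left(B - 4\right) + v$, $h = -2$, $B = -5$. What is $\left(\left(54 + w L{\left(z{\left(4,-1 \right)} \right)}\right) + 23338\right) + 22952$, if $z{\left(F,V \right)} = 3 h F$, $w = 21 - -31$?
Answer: $44628$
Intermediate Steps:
$w = 52$ ($w = 21 + 31 = 52$)
$z{\left(F,V \right)} = - 6 F$ ($z{\left(F,V \right)} = 3 \left(-2\right) F = - 6 F$)
$L{\left(v \right)} = -9 + v$ ($L{\left(v \right)} = \left(-5 - 4\right) + v = -9 + v$)
$\left(\left(54 + w L{\left(z{\left(4,-1 \right)} \right)}\right) + 23338\right) + 22952 = \left(\left(54 + 52 \left(-9 - 24\right)\right) + 23338\right) + 22952 = \left(\left(54 + 52 \left(-33\right)\right) + 23338\right) + 22952 = \left(\left(54 - 1716\right) + 23338\right) + 22952 = \left(-1662 + 23338\right) + 22952 = 21676 + 22952 = 44628$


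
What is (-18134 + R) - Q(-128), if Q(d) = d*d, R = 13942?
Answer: -20576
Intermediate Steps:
Q(d) = d²
(-18134 + R) - Q(-128) = (-18134 + 13942) - 1*(-128)² = -4192 - 1*16384 = -4192 - 16384 = -20576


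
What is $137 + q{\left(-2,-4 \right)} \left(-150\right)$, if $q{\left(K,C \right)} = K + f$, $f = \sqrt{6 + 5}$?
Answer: $437 - 150 \sqrt{11} \approx -60.494$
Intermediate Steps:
$f = \sqrt{11} \approx 3.3166$
$q{\left(K,C \right)} = K + \sqrt{11}$
$137 + q{\left(-2,-4 \right)} \left(-150\right) = 137 + \left(-2 + \sqrt{11}\right) \left(-150\right) = 137 + \left(300 - 150 \sqrt{11}\right) = 437 - 150 \sqrt{11}$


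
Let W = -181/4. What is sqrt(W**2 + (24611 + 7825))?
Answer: sqrt(551737)/4 ≈ 185.70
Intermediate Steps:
W = -181/4 (W = -181*1/4 = -181/4 ≈ -45.250)
sqrt(W**2 + (24611 + 7825)) = sqrt((-181/4)**2 + (24611 + 7825)) = sqrt(32761/16 + 32436) = sqrt(551737/16) = sqrt(551737)/4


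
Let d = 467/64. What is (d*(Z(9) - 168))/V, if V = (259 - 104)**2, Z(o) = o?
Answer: -74253/1537600 ≈ -0.048292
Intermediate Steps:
d = 467/64 (d = 467*(1/64) = 467/64 ≈ 7.2969)
V = 24025 (V = 155**2 = 24025)
(d*(Z(9) - 168))/V = (467*(9 - 168)/64)/24025 = ((467/64)*(-159))*(1/24025) = -74253/64*1/24025 = -74253/1537600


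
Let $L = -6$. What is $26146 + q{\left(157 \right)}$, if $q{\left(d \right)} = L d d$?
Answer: $-121748$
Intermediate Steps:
$q{\left(d \right)} = - 6 d^{2}$ ($q{\left(d \right)} = - 6 d d = - 6 d^{2}$)
$26146 + q{\left(157 \right)} = 26146 - 6 \cdot 157^{2} = 26146 - 147894 = -121748$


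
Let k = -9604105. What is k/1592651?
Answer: -9604105/1592651 ≈ -6.0303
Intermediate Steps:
k/1592651 = -9604105/1592651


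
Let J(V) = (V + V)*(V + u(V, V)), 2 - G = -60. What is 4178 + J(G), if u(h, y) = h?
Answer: 19554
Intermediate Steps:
G = 62 (G = 2 - 1*(-60) = 2 + 60 = 62)
J(V) = 4*V**2 (J(V) = (V + V)*(V + V) = (2*V)*(2*V) = 4*V**2)
4178 + J(G) = 4178 + 4*62**2 = 4178 + 4*3844 = 4178 + 15376 = 19554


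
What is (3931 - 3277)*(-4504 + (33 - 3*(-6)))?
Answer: -2912262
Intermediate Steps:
(3931 - 3277)*(-4504 + (33 - 3*(-6))) = 654*(-4504 + (33 + 18)) = 654*(-4504 + 51) = 654*(-4453) = -2912262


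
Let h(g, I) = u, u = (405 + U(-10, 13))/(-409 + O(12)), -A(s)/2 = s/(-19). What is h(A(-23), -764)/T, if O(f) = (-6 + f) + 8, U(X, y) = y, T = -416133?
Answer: 418/164372535 ≈ 2.5430e-6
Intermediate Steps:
O(f) = 2 + f
A(s) = 2*s/19 (A(s) = -2*s/(-19) = -2*s*(-1)/19 = -(-2)*s/19 = 2*s/19)
u = -418/395 (u = (405 + 13)/(-409 + (2 + 12)) = 418/(-409 + 14) = 418/(-395) = 418*(-1/395) = -418/395 ≈ -1.0582)
h(g, I) = -418/395
h(A(-23), -764)/T = -418/395/(-416133) = -418/395*(-1/416133) = 418/164372535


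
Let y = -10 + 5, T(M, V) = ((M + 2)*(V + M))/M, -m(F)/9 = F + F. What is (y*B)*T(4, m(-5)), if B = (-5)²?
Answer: -17625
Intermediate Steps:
m(F) = -18*F (m(F) = -9*(F + F) = -18*F)
B = 25
T(M, V) = (2 + M)*(M + V)/M (T(M, V) = ((2 + M)*(M + V))/M = (2 + M)*(M + V)/M)
y = -5
(y*B)*T(4, m(-5)) = (-5*25)*(2 + 4 - 18*(-5) + 2*(-18*(-5))/4) = -125*(2 + 4 + 90 + 2*90*(¼)) = -125*(2 + 4 + 90 + 45) = -125*141 = -17625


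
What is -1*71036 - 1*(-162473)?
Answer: 91437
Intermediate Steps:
-1*71036 - 1*(-162473) = -71036 + 162473 = 91437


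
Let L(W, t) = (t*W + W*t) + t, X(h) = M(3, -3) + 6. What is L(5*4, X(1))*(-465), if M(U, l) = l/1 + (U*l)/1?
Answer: 114390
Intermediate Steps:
M(U, l) = l + U*l (M(U, l) = l*1 + (U*l)*1 = l + U*l)
X(h) = -6 (X(h) = -3*(1 + 3) + 6 = -3*4 + 6 = -12 + 6 = -6)
L(W, t) = t + 2*W*t (L(W, t) = (W*t + W*t) + t = 2*W*t + t = t + 2*W*t)
L(5*4, X(1))*(-465) = -6*(1 + 2*(5*4))*(-465) = -6*(1 + 2*20)*(-465) = -6*(1 + 40)*(-465) = -6*41*(-465) = -246*(-465) = 114390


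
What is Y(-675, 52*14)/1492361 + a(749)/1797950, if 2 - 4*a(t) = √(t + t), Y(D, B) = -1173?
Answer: -4216498339/5366380919900 - √1498/7191800 ≈ -0.00079111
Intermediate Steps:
a(t) = ½ - √2*√t/4 (a(t) = ½ - √(t + t)/4 = ½ - √2*√t/4)
Y(-675, 52*14)/1492361 + a(749)/1797950 = -1173/1492361 + (½ - √2*√749/4)/1797950 = -1173*1/1492361 + (½ - √1498/4)*(1/1797950) = -1173/1492361 + (1/3595900 - √1498/7191800) = -4216498339/5366380919900 - √1498/7191800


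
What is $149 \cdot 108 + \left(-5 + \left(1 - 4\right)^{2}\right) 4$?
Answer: $16108$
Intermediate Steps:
$149 \cdot 108 + \left(-5 + \left(1 - 4\right)^{2}\right) 4 = 16092 + \left(-5 + \left(-3\right)^{2}\right) 4 = 16092 + \left(-5 + 9\right) 4 = 16092 + 4 \cdot 4 = 16092 + 16 = 16108$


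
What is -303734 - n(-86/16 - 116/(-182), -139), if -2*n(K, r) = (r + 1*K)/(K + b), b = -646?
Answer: -287779963275/947474 ≈ -3.0373e+5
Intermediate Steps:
n(K, r) = -(K + r)/(2*(-646 + K)) (n(K, r) = -(r + 1*K)/(2*(K - 646)) = -(r + K)/(2*(-646 + K)) = -(K + r)/(2*(-646 + K)))
-303734 - n(-86/16 - 116/(-182), -139) = -303734 - (-(-86/16 - 116/(-182)) - 1*(-139))/(2*(-646 + (-86/16 - 116/(-182)))) = -303734 - (-(-86*1/16 - 116*(-1/182)) + 139)/(2*(-646 + (-86*1/16 - 116*(-1/182)))) = -303734 - (-(-43/8 + 58/91) + 139)/(2*(-646 + (-43/8 + 58/91))) = -303734 - (-1*(-3449/728) + 139)/(2*(-646 - 3449/728)) = -303734 - (3449/728 + 139)/(2*(-473737/728)) = -303734 - (-728)*104641/(2*473737*728) = -303734 - 1*(-104641/947474) = -303734 + 104641/947474 = -287779963275/947474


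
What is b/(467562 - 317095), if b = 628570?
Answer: 628570/150467 ≈ 4.1775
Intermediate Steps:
b/(467562 - 317095) = 628570/(467562 - 317095) = 628570/150467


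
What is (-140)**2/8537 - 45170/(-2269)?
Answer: 430088690/19370453 ≈ 22.203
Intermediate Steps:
(-140)**2/8537 - 45170/(-2269) = 19600*(1/8537) - 45170*(-1/2269) = 19600/8537 + 45170/2269 = 430088690/19370453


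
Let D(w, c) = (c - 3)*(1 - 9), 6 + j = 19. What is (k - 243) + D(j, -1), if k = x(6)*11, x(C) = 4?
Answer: -167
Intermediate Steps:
j = 13 (j = -6 + 19 = 13)
D(w, c) = 24 - 8*c (D(w, c) = (-3 + c)*(-8) = 24 - 8*c)
k = 44 (k = 4*11 = 44)
(k - 243) + D(j, -1) = (44 - 243) + (24 - 8*(-1)) = -199 + (24 + 8) = -199 + 32 = -167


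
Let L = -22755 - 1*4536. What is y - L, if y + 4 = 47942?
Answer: 75229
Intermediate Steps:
y = 47938 (y = -4 + 47942 = 47938)
L = -27291 (L = -22755 - 4536 = -27291)
y - L = 47938 - 1*(-27291) = 47938 + 27291 = 75229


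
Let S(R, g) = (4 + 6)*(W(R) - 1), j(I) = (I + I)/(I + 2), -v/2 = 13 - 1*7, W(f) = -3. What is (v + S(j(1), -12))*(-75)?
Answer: 3900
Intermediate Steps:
v = -12 (v = -2*(13 - 1*7) = -2*(13 - 7) = -2*6 = -12)
j(I) = 2*I/(2 + I) (j(I) = (2*I)/(2 + I) = 2*I/(2 + I))
S(R, g) = -40 (S(R, g) = (4 + 6)*(-3 - 1) = 10*(-4) = -40)
(v + S(j(1), -12))*(-75) = (-12 - 40)*(-75) = -52*(-75) = 3900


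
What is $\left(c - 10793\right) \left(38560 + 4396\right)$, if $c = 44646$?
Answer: $1454189468$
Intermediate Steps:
$\left(c - 10793\right) \left(38560 + 4396\right) = \left(44646 - 10793\right) \left(38560 + 4396\right) = 33853 \cdot 42956 = 1454189468$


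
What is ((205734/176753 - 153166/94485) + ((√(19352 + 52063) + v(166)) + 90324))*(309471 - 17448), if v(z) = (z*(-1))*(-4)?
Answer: 147913359729652880412/5566835735 + 20149587*√15 ≈ 2.6649e+10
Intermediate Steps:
v(z) = 4*z (v(z) = -z*(-4) = 4*z)
((205734/176753 - 153166/94485) + ((√(19352 + 52063) + v(166)) + 90324))*(309471 - 17448) = ((205734/176753 - 153166/94485) + ((√(19352 + 52063) + 4*166) + 90324))*(309471 - 17448) = ((205734*(1/176753) - 153166*1/94485) + ((√71415 + 664) + 90324))*292023 = ((205734/176753 - 153166/94485) + ((69*√15 + 664) + 90324))*292023 = (-7633773008/16700507205 + ((664 + 69*√15) + 90324))*292023 = (-7633773008/16700507205 + (90988 + 69*√15))*292023 = (1519538115795532/16700507205 + 69*√15)*292023 = 147913359729652880412/5566835735 + 20149587*√15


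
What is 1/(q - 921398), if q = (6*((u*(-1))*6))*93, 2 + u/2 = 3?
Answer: -1/928094 ≈ -1.0775e-6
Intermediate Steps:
u = 2 (u = -4 + 2*3 = -4 + 6 = 2)
q = -6696 (q = (6*((2*(-1))*6))*93 = (6*(-2*6))*93 = (6*(-12))*93 = -72*93 = -6696)
1/(q - 921398) = 1/(-6696 - 921398) = 1/(-928094) = -1/928094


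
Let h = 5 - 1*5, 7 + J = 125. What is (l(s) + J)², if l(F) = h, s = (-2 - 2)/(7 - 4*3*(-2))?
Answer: 13924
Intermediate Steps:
J = 118 (J = -7 + 125 = 118)
h = 0 (h = 5 - 5 = 0)
s = -4/31 (s = -4/(7 - 12*(-2)) = -4/(7 + 24) = -4/31 ≈ -0.12903)
l(F) = 0
(l(s) + J)² = (0 + 118)² = 118² = 13924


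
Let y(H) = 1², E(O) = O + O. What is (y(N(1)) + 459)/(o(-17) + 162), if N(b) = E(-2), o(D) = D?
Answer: 92/29 ≈ 3.1724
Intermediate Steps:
E(O) = 2*O
N(b) = -4 (N(b) = 2*(-2) = -4)
y(H) = 1
(y(N(1)) + 459)/(o(-17) + 162) = (1 + 459)/(-17 + 162) = 460/145 = 460*(1/145) = 92/29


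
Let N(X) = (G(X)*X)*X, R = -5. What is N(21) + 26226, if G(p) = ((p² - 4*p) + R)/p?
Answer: 33618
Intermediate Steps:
G(p) = (-5 + p² - 4*p)/p (G(p) = ((p² - 4*p) - 5)/p = (-5 + p² - 4*p)/p)
N(X) = X²*(-4 + X - 5/X) (N(X) = ((-4 + X - 5/X)*X)*X = (X*(-4 + X - 5/X))*X = X²*(-4 + X - 5/X))
N(21) + 26226 = 21*(-5 + 21*(-4 + 21)) + 26226 = 21*(-5 + 21*17) + 26226 = 21*(-5 + 357) + 26226 = 21*352 + 26226 = 7392 + 26226 = 33618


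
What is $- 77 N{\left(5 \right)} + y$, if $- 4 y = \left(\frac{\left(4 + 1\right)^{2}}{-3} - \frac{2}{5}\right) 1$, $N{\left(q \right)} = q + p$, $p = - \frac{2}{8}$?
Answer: $- \frac{10907}{30} \approx -363.57$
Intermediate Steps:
$p = - \frac{1}{4}$ ($p = \left(-2\right) \frac{1}{8} = - \frac{1}{4} \approx -0.25$)
$N{\left(q \right)} = - \frac{1}{4} + q$ ($N{\left(q \right)} = q - \frac{1}{4} = - \frac{1}{4} + q$)
$y = \frac{131}{60}$ ($y = - \frac{\left(\frac{\left(4 + 1\right)^{2}}{-3} - \frac{2}{5}\right) 1}{4} = - \frac{\left(5^{2} \left(- \frac{1}{3}\right) - \frac{2}{5}\right) 1}{4} = - \frac{\left(25 \left(- \frac{1}{3}\right) - \frac{2}{5}\right) 1}{4} = - \frac{\left(- \frac{25}{3} - \frac{2}{5}\right) 1}{4} = - \frac{\left(- \frac{131}{15}\right) 1}{4} = \left(- \frac{1}{4}\right) \left(- \frac{131}{15}\right) = \frac{131}{60} \approx 2.1833$)
$- 77 N{\left(5 \right)} + y = - 77 \left(- \frac{1}{4} + 5\right) + \frac{131}{60} = \left(-77\right) \frac{19}{4} + \frac{131}{60} = - \frac{1463}{4} + \frac{131}{60} = - \frac{10907}{30}$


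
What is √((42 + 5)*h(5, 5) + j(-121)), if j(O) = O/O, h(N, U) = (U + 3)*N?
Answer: 3*√209 ≈ 43.370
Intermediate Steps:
h(N, U) = N*(3 + U) (h(N, U) = (3 + U)*N = N*(3 + U))
j(O) = 1
√((42 + 5)*h(5, 5) + j(-121)) = √((42 + 5)*(5*(3 + 5)) + 1) = √(47*(5*8) + 1) = √(47*40 + 1) = √(1880 + 1) = √1881 = 3*√209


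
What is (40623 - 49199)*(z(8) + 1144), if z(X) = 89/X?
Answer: -9906352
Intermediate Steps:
(40623 - 49199)*(z(8) + 1144) = (40623 - 49199)*(89/8 + 1144) = -8576*(89*(⅛) + 1144) = -8576*(89/8 + 1144) = -8576*9241/8 = -9906352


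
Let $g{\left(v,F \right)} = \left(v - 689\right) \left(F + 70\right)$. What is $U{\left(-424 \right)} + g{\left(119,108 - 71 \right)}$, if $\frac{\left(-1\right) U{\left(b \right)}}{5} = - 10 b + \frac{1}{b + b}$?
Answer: $- \frac{69697115}{848} \approx -82190.0$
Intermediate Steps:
$g{\left(v,F \right)} = \left(-689 + v\right) \left(70 + F\right)$
$U{\left(b \right)} = 50 b - \frac{5}{2 b}$ ($U{\left(b \right)} = - 5 \left(- 10 b + \frac{1}{b + b}\right) = - 5 \left(- 10 b + \frac{1}{2 b}\right) = - 5 \left(\frac{1}{2 b} - 10 b\right) = 50 b - \frac{5}{2 b}$)
$U{\left(-424 \right)} + g{\left(119,108 - 71 \right)} = \left(50 \left(-424\right) - \frac{5}{2 \left(-424\right)}\right) + \left(-48230 - 689 \left(108 - 71\right) + 70 \cdot 119 + \left(108 - 71\right) 119\right) = \left(-21200 - - \frac{5}{848}\right) + \left(-48230 - 689 \left(108 - 71\right) + 8330 + \left(108 - 71\right) 119\right) = \left(-21200 + \frac{5}{848}\right) + \left(-48230 - 25493 + 8330 + 37 \cdot 119\right) = - \frac{17977595}{848} + \left(-48230 - 25493 + 8330 + 4403\right) = - \frac{17977595}{848} - 60990 = - \frac{69697115}{848}$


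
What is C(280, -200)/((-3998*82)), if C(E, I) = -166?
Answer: 83/163918 ≈ 0.00050635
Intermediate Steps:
C(280, -200)/((-3998*82)) = -166/((-3998*82)) = -166/(-327836) = -166*(-1/327836) = 83/163918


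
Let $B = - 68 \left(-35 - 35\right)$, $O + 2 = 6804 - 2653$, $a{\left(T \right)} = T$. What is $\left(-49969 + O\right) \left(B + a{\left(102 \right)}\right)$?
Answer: $-222776840$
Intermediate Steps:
$O = 4149$ ($O = -2 + \left(6804 - 2653\right) = -2 + 4151 = 4149$)
$B = 4760$ ($B = \left(-68\right) \left(-70\right) = 4760$)
$\left(-49969 + O\right) \left(B + a{\left(102 \right)}\right) = \left(-49969 + 4149\right) \left(4760 + 102\right) = \left(-45820\right) 4862 = -222776840$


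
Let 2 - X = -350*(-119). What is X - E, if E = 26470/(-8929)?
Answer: -371848522/8929 ≈ -41645.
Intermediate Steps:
E = -26470/8929 (E = 26470*(-1/8929) = -26470/8929 ≈ -2.9645)
X = -41648 (X = 2 - (-350)*(-119) = 2 - 1*41650 = 2 - 41650 = -41648)
X - E = -41648 - 1*(-26470/8929) = -41648 + 26470/8929 = -371848522/8929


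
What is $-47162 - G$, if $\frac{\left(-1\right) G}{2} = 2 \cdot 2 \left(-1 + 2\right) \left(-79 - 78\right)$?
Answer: $-48418$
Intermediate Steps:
$G = 1256$ ($G = - 2 \cdot 2 \cdot 2 \left(-1 + 2\right) \left(-79 - 78\right) = - 2 \cdot 2 \cdot 2 \cdot 1 \left(-157\right) = - 2 \cdot 2 \cdot 2 \left(-157\right) = - 2 \cdot 4 \left(-157\right) = \left(-2\right) \left(-628\right) = 1256$)
$-47162 - G = -47162 - 1256 = -48418$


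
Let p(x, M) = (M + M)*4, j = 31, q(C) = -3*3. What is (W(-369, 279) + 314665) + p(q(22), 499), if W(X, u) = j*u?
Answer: 327306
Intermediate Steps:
q(C) = -9
p(x, M) = 8*M (p(x, M) = (2*M)*4 = 8*M)
W(X, u) = 31*u
(W(-369, 279) + 314665) + p(q(22), 499) = (31*279 + 314665) + 8*499 = (8649 + 314665) + 3992 = 323314 + 3992 = 327306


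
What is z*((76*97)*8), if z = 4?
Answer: 235904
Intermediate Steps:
z*((76*97)*8) = 4*((76*97)*8) = 4*(7372*8) = 4*58976 = 235904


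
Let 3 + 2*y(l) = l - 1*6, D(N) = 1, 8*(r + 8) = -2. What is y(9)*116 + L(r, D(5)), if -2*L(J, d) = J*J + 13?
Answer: -1297/32 ≈ -40.531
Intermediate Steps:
r = -33/4 (r = -8 + (⅛)*(-2) = -8 - ¼ = -33/4 ≈ -8.2500)
L(J, d) = -13/2 - J²/2 (L(J, d) = -(J*J + 13)/2 = -(J² + 13)/2 = -(13 + J²)/2 = -13/2 - J²/2)
y(l) = -9/2 + l/2 (y(l) = -3/2 + (l - 1*6)/2 = -3/2 + (l - 6)/2 = -3/2 + (-6 + l)/2 = -3/2 + (-3 + l/2) = -9/2 + l/2)
y(9)*116 + L(r, D(5)) = (-9/2 + (½)*9)*116 + (-13/2 - (-33/4)²/2) = (-9/2 + 9/2)*116 + (-13/2 - ½*1089/16) = 0*116 + (-13/2 - 1089/32) = 0 - 1297/32 = -1297/32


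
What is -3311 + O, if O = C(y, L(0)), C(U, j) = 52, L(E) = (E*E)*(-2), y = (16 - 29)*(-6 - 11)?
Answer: -3259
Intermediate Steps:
y = 221 (y = -13*(-17) = 221)
L(E) = -2*E**2 (L(E) = E**2*(-2) = -2*E**2)
O = 52
-3311 + O = -3311 + 52 = -3259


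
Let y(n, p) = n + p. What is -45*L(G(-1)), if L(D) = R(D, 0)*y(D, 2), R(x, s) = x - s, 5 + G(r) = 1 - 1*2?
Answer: -1080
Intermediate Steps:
G(r) = -6 (G(r) = -5 + (1 - 1*2) = -5 + (1 - 2) = -5 - 1 = -6)
L(D) = D*(2 + D) (L(D) = (D - 1*0)*(D + 2) = (D + 0)*(2 + D) = D*(2 + D))
-45*L(G(-1)) = -(-270)*(2 - 6) = -(-270)*(-4) = -45*24 = -1080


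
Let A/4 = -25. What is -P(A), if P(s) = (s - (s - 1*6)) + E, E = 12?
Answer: -18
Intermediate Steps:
A = -100 (A = 4*(-25) = -100)
P(s) = 18 (P(s) = (s - (s - 1*6)) + 12 = (s - (s - 6)) + 12 = (s - (-6 + s)) + 12 = (s + (6 - s)) + 12 = 6 + 12 = 18)
-P(A) = -1*18 = -18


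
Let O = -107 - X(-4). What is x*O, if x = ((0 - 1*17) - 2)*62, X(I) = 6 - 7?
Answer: 124868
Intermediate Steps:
X(I) = -1
O = -106 (O = -107 - 1*(-1) = -107 + 1 = -106)
x = -1178 (x = ((0 - 17) - 2)*62 = (-17 - 2)*62 = -19*62 = -1178)
x*O = -1178*(-106) = 124868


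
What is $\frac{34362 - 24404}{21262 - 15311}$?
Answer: $\frac{9958}{5951} \approx 1.6733$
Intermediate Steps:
$\frac{34362 - 24404}{21262 - 15311} = \frac{9958}{5951}$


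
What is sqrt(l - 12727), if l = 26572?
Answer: sqrt(13845) ≈ 117.66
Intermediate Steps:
sqrt(l - 12727) = sqrt(26572 - 12727) = sqrt(13845)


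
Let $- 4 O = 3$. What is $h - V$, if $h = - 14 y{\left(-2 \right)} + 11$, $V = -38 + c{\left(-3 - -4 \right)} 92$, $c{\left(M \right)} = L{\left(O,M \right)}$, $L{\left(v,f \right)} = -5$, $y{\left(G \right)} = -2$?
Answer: $537$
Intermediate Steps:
$O = - \frac{3}{4}$ ($O = \left(- \frac{1}{4}\right) 3 = - \frac{3}{4} \approx -0.75$)
$c{\left(M \right)} = -5$
$V = -498$ ($V = -38 - 460 = -498$)
$h = 39$ ($h = \left(-14\right) \left(-2\right) + 11 = 28 + 11 = 39$)
$h - V = 39 - -498 = 39 + 498 = 537$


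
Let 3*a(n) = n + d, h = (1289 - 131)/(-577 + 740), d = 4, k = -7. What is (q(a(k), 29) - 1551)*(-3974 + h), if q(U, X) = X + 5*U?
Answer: 987364308/163 ≈ 6.0574e+6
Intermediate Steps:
h = 1158/163 ≈ 7.1043
a(n) = 4/3 + n/3 (a(n) = (n + 4)/3 = (4 + n)/3 = 4/3 + n/3)
(q(a(k), 29) - 1551)*(-3974 + h) = ((29 + 5*(4/3 + (⅓)*(-7))) - 1551)*(-3974 + 1158/163) = ((29 + 5*(4/3 - 7/3)) - 1551)*(-646604/163) = ((29 + 5*(-1)) - 1551)*(-646604/163) = ((29 - 5) - 1551)*(-646604/163) = (24 - 1551)*(-646604/163) = -1527*(-646604/163) = 987364308/163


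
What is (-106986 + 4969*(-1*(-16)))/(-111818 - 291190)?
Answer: 13741/201504 ≈ 0.068192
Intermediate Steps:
(-106986 + 4969*(-1*(-16)))/(-111818 - 291190) = (-106986 + 4969*16)/(-403008) = (-106986 + 79504)*(-1/403008) = -27482*(-1/403008) = 13741/201504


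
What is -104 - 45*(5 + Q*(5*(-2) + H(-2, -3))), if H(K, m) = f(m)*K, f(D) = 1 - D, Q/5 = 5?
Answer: 19921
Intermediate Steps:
Q = 25 (Q = 5*5 = 25)
H(K, m) = K*(1 - m) (H(K, m) = (1 - m)*K = K*(1 - m))
-104 - 45*(5 + Q*(5*(-2) + H(-2, -3))) = -104 - 45*(5 + 25*(5*(-2) - 2*(1 - 1*(-3)))) = -104 - 45*(5 + 25*(-10 - 2*(1 + 3))) = -104 - 45*(5 + 25*(-10 - 2*4)) = -104 - 45*(5 + 25*(-10 - 8)) = -104 - 45*(5 + 25*(-18)) = -104 - 45*(5 - 450) = -104 - 45*(-445) = -104 + 20025 = 19921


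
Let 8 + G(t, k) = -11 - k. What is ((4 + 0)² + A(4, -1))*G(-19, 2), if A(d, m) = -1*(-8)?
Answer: -504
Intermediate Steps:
A(d, m) = 8
G(t, k) = -19 - k (G(t, k) = -8 + (-11 - k) = -19 - k)
((4 + 0)² + A(4, -1))*G(-19, 2) = ((4 + 0)² + 8)*(-19 - 1*2) = (4² + 8)*(-19 - 2) = (16 + 8)*(-21) = 24*(-21) = -504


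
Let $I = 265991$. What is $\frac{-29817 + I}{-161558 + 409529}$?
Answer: $\frac{236174}{247971} \approx 0.95243$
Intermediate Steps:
$\frac{-29817 + I}{-161558 + 409529} = \frac{-29817 + 265991}{-161558 + 409529} = \frac{236174}{247971}$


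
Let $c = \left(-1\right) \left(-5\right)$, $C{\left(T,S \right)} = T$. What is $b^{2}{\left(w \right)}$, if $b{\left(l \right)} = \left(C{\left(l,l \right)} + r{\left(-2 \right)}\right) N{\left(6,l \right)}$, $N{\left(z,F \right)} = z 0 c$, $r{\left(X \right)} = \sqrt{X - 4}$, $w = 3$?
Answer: $0$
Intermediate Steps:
$r{\left(X \right)} = \sqrt{-4 + X}$
$c = 5$
$N{\left(z,F \right)} = 0$ ($N{\left(z,F \right)} = z 0 \cdot 5 = 0 \cdot 5 = 0$)
$b{\left(l \right)} = 0$ ($b{\left(l \right)} = \left(l + \sqrt{-4 - 2}\right) 0 = \left(l + \sqrt{-6}\right) 0 = \left(l + i \sqrt{6}\right) 0 = 0$)
$b^{2}{\left(w \right)} = 0^{2} = 0$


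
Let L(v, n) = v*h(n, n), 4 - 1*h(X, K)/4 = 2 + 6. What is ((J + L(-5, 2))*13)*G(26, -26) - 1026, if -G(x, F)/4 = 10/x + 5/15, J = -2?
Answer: -3938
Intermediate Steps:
G(x, F) = -4/3 - 40/x (G(x, F) = -4*(10/x + 5/15) = -4*(10/x + 5*(1/15)) = -4*(10/x + ⅓) = -4*(⅓ + 10/x) = -4/3 - 40/x)
h(X, K) = -16 (h(X, K) = 16 - 4*(2 + 6) = 16 - 4*8 = 16 - 32 = -16)
L(v, n) = -16*v (L(v, n) = v*(-16) = -16*v)
((J + L(-5, 2))*13)*G(26, -26) - 1026 = ((-2 - 16*(-5))*13)*(-4/3 - 40/26) - 1026 = ((-2 + 80)*13)*(-4/3 - 40*1/26) - 1026 = (78*13)*(-4/3 - 20/13) - 1026 = 1014*(-112/39) - 1026 = -2912 - 1026 = -3938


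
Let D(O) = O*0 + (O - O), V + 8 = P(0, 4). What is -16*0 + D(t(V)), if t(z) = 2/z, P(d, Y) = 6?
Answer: 0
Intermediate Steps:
V = -2 (V = -8 + 6 = -2)
D(O) = 0 (D(O) = 0 + 0 = 0)
-16*0 + D(t(V)) = -16*0 + 0 = 0 + 0 = 0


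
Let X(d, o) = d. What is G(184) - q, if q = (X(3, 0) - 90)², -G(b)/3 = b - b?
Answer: -7569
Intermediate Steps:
G(b) = 0 (G(b) = -3*(b - b) = -3*0 = 0)
q = 7569 (q = (3 - 90)² = (-87)² = 7569)
G(184) - q = 0 - 1*7569 = 0 - 7569 = -7569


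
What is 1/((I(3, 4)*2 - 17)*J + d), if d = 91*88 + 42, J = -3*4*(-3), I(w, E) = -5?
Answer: 1/7078 ≈ 0.00014128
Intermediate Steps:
J = 36 (J = -12*(-3) = 36)
d = 8050 (d = 8008 + 42 = 8050)
1/((I(3, 4)*2 - 17)*J + d) = 1/((-5*2 - 17)*36 + 8050) = 1/((-10 - 17)*36 + 8050) = 1/(-27*36 + 8050) = 1/(-972 + 8050) = 1/7078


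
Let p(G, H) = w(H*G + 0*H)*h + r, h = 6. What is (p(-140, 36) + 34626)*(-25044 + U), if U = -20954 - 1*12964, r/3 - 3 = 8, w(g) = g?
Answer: -260553078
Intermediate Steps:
r = 33 (r = 9 + 3*8 = 9 + 24 = 33)
p(G, H) = 33 + 6*G*H (p(G, H) = (H*G + 0*H)*6 + 33 = (G*H + 0)*6 + 33 = (G*H)*6 + 33 = 6*G*H + 33 = 33 + 6*G*H)
U = -33918 (U = -20954 - 12964 = -33918)
(p(-140, 36) + 34626)*(-25044 + U) = ((33 + 6*(-140)*36) + 34626)*(-25044 - 33918) = ((33 - 30240) + 34626)*(-58962) = (-30207 + 34626)*(-58962) = 4419*(-58962) = -260553078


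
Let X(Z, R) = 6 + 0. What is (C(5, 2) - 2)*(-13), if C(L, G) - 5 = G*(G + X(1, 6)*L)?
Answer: -871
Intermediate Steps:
X(Z, R) = 6
C(L, G) = 5 + G*(G + 6*L)
(C(5, 2) - 2)*(-13) = ((5 + 2² + 6*2*5) - 2)*(-13) = ((5 + 4 + 60) - 2)*(-13) = (69 - 2)*(-13) = 67*(-13) = -871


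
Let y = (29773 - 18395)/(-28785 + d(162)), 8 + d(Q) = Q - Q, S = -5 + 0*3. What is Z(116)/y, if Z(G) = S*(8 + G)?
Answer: 8925830/5689 ≈ 1569.0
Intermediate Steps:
S = -5 (S = -5 + 0 = -5)
d(Q) = -8 (d(Q) = -8 + (Q - Q) = -8 + 0 = -8)
Z(G) = -40 - 5*G (Z(G) = -5*(8 + G) = -40 - 5*G)
y = -11378/28793 (y = (29773 - 18395)/(-28785 - 8) = 11378/(-28793) = 11378*(-1/28793) = -11378/28793 ≈ -0.39517)
Z(116)/y = (-40 - 5*116)/(-11378/28793) = (-40 - 580)*(-28793/11378) = -620*(-28793/11378) = 8925830/5689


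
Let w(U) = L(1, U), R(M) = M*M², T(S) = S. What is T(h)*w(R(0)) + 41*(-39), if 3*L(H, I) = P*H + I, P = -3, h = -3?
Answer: -1596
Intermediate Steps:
L(H, I) = -H + I/3 (L(H, I) = (-3*H + I)/3 = (I - 3*H)/3 = -H + I/3)
R(M) = M³
w(U) = -1 + U/3 (w(U) = -1*1 + U/3 = -1 + U/3)
T(h)*w(R(0)) + 41*(-39) = -3*(-1 + (⅓)*0³) + 41*(-39) = -3*(-1 + (⅓)*0) - 1599 = -3*(-1 + 0) - 1599 = -3*(-1) - 1599 = 3 - 1599 = -1596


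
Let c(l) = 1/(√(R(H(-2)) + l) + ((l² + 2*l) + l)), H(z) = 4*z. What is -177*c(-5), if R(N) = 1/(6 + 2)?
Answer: -14160/839 + 354*I*√78/839 ≈ -16.877 + 3.7264*I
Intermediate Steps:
R(N) = ⅛ (R(N) = 1/8 = ⅛)
c(l) = 1/(l² + √(⅛ + l) + 3*l) (c(l) = 1/(√(⅛ + l) + ((l² + 2*l) + l)) = 1/(√(⅛ + l) + (l² + 3*l)) = 1/(l² + √(⅛ + l) + 3*l))
-177*c(-5) = -708/(4*(-5)² + 12*(-5) + √2*√(1 + 8*(-5))) = -708/(4*25 - 60 + √2*√(1 - 40)) = -708/(100 - 60 + √2*√(-39)) = -708/(100 - 60 + √2*(I*√39)) = -708/(100 - 60 + I*√78) = -708/(40 + I*√78)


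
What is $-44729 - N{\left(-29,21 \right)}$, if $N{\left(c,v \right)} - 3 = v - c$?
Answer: $-44782$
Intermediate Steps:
$N{\left(c,v \right)} = 3 + v - c$ ($N{\left(c,v \right)} = 3 - \left(c - v\right) = 3 + v - c$)
$-44729 - N{\left(-29,21 \right)} = -44729 - \left(3 + 21 - -29\right) = -44729 - \left(3 + 21 + 29\right) = -44729 - 53 = -44782$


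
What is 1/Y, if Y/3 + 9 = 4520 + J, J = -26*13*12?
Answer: 1/1365 ≈ 0.00073260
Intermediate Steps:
J = -4056 (J = -338*12 = -4056)
Y = 1365 (Y = -27 + 3*(4520 - 4056) = -27 + 3*464 = -27 + 1392 = 1365)
1/Y = 1/1365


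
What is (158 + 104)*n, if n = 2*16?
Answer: 8384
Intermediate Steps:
n = 32
(158 + 104)*n = (158 + 104)*32 = 262*32 = 8384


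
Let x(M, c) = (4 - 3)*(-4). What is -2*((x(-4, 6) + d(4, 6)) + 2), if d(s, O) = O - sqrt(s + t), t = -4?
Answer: -8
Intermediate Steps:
x(M, c) = -4 (x(M, c) = 1*(-4) = -4)
d(s, O) = O - sqrt(-4 + s) (d(s, O) = O - sqrt(s - 4) = O - sqrt(-4 + s))
-2*((x(-4, 6) + d(4, 6)) + 2) = -2*((-4 + (6 - sqrt(-4 + 4))) + 2) = -2*((-4 + (6 - sqrt(0))) + 2) = -2*((-4 + (6 - 1*0)) + 2) = -2*((-4 + (6 + 0)) + 2) = -2*((-4 + 6) + 2) = -2*(2 + 2) = -2*4 = -8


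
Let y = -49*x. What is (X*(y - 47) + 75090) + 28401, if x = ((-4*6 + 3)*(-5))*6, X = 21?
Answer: -545766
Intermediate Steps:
x = 630 (x = ((-24 + 3)*(-5))*6 = -21*(-5)*6 = 105*6 = 630)
y = -30870 (y = -49*630 = -30870)
(X*(y - 47) + 75090) + 28401 = (21*(-30870 - 47) + 75090) + 28401 = (21*(-30917) + 75090) + 28401 = (-649257 + 75090) + 28401 = -574167 + 28401 = -545766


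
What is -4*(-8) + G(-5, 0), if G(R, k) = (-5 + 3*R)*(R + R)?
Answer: 232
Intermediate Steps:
G(R, k) = 2*R*(-5 + 3*R) (G(R, k) = (-5 + 3*R)*(2*R) = 2*R*(-5 + 3*R))
-4*(-8) + G(-5, 0) = -4*(-8) + 2*(-5)*(-5 + 3*(-5)) = 32 + 2*(-5)*(-5 - 15) = 32 + 2*(-5)*(-20) = 32 + 200 = 232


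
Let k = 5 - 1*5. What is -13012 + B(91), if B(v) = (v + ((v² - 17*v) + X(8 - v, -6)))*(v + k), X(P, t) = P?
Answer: 600510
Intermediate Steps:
k = 0 (k = 5 - 5 = 0)
B(v) = v*(8 + v² - 17*v) (B(v) = (v + ((v² - 17*v) + (8 - v)))*(v + 0) = (v + (8 + v² - 18*v))*v = (8 + v² - 17*v)*v = v*(8 + v² - 17*v))
-13012 + B(91) = -13012 + 91*(8 + 91² - 17*91) = -13012 + 91*(8 + 8281 - 1547) = -13012 + 91*6742 = -13012 + 613522 = 600510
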